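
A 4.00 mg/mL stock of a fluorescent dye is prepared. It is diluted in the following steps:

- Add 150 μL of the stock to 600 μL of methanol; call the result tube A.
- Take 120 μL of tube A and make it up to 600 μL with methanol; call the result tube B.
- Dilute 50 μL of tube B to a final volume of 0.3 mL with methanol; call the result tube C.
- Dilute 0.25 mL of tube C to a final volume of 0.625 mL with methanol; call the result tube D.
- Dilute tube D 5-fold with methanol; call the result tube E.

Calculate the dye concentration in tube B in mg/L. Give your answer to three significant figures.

Step 1: 150 μL + 600 μL = 750 μL total → factor 750/150 = 5
Step 2: 120 μL brought to 600 μL → factor 600/120 = 5
Dilution factor through tube B = 5 × 5 = 25
[tube B] = 4.00 mg/mL / 25 = 0.1600 mg/mL = 160 mg/L

160 mg/L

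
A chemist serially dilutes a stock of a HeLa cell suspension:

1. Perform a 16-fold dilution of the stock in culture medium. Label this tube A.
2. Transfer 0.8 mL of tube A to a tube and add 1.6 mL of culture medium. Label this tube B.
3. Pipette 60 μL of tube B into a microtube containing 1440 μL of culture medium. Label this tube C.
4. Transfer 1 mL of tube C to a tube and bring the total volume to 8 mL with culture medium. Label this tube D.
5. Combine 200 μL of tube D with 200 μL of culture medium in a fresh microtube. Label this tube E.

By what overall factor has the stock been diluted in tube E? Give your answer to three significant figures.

Step 1: 16-fold → factor 16
Step 2: 0.8 mL + 1.6 mL = 2.4 mL total → factor 2.4/0.8 = 3
Step 3: 60 μL + 1440 μL = 1500 μL total → factor 1500/60 = 25
Step 4: 1 mL brought to 8 mL → factor 8/1 = 8
Step 5: 200 μL + 200 μL = 400 μL total → factor 400/200 = 2
Overall dilution factor = 16 × 3 × 25 × 8 × 2 = 19200

1.92 × 10^4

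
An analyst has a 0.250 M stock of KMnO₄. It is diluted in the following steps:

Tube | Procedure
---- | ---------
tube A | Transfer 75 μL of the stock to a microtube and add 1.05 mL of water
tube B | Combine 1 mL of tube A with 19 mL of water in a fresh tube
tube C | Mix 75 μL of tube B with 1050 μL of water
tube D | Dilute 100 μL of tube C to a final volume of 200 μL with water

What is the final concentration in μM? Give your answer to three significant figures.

27.8 μM

Step 1: 75 μL + 1.05 mL = 1125 μL total → factor 1125/75 = 15
Step 2: 1 mL + 19 mL = 20 mL total → factor 20/1 = 20
Step 3: 75 μL + 1050 μL = 1125 μL total → factor 1125/75 = 15
Step 4: 100 μL brought to 200 μL → factor 200/100 = 2
Overall dilution factor = 15 × 20 × 15 × 2 = 9000
Final = 0.250 M / 9000 = 2.778 × 10^-5 M = 27.8 μM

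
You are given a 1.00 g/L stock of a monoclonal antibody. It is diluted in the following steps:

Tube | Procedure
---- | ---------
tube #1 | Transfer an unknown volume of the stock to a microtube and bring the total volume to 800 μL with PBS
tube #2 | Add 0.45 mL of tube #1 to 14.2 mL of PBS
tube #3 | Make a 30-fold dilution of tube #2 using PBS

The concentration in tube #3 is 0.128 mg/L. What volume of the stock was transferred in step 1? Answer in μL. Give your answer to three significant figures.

100 μL

Step 1: v brought to 800 μL → factor = 800 μL/v
Step 2: 0.45 mL + 14.2 mL = 14.65 mL total → factor 14.65/0.45 = 32.556
Step 3: 30-fold → factor 30
Product of known-step factors = 976.67
Overall factor = 1.00 g/L / (0.128 mg/L) = 7812.5
Step-1 factor = 7812.5 / 976.67 = 7.9991
v = 800 μL / 7.9991 = 100 μL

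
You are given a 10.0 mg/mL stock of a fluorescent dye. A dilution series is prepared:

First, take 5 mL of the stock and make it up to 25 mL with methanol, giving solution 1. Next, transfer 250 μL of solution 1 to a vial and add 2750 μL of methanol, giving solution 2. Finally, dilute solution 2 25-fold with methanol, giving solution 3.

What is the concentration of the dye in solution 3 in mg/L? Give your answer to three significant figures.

Step 1: 5 mL brought to 25 mL → factor 25/5 = 5
Step 2: 250 μL + 2750 μL = 3000 μL total → factor 3000/250 = 12
Step 3: 25-fold → factor 25
Overall dilution factor = 5 × 12 × 25 = 1500
Final = 10.0 mg/mL / 1500 = 0.006667 mg/mL = 6.67 mg/L

6.67 mg/L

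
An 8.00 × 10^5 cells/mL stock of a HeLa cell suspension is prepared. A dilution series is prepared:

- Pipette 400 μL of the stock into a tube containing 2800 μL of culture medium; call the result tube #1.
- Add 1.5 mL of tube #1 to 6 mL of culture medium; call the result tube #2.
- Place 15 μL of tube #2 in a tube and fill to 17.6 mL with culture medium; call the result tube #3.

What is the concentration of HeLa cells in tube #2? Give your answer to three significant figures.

2.00 × 10^4 cells/mL

Step 1: 400 μL + 2800 μL = 3200 μL total → factor 3200/400 = 8
Step 2: 1.5 mL + 6 mL = 7.5 mL total → factor 7.5/1.5 = 5
Dilution factor through tube #2 = 8 × 5 = 40
[tube #2] = 8.00 × 10^5 cells/mL / 40 = 2.00 × 10^4 cells/mL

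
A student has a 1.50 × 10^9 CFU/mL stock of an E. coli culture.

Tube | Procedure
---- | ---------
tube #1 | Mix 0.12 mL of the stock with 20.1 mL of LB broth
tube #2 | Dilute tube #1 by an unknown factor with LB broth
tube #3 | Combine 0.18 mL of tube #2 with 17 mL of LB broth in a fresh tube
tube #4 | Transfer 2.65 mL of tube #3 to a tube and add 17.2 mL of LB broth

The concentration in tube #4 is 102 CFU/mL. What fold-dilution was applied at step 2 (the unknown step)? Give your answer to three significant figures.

Step 1: 0.12 mL + 20.1 mL = 20.22 mL total → factor 20.22/0.12 = 168.5
Step 2: unknown factor x
Step 3: 0.18 mL + 17 mL = 17.18 mL total → factor 17.18/0.18 = 95.444
Step 4: 2.65 mL + 17.2 mL = 19.85 mL total → factor 19.85/2.65 = 7.4906
Product of known-step factors = 1.2047 × 10^5
Overall factor = 1.50 × 10^9 CFU/mL / (102 CFU/mL) = 1.4706 × 10^7
x = 1.4706 × 10^7 / 1.2047 × 10^5 = 122

122-fold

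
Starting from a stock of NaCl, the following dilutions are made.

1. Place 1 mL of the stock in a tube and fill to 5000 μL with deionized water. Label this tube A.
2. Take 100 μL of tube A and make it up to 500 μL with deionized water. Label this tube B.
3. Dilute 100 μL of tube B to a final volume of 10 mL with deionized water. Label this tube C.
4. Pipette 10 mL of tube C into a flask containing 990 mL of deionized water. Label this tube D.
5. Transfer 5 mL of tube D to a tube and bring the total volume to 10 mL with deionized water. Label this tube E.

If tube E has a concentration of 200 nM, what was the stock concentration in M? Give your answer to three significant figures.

0.100 M

Step 1: 1 mL brought to 5000 μL → factor 5/1 = 5
Step 2: 100 μL brought to 500 μL → factor 500/100 = 5
Step 3: 100 μL brought to 10 mL → factor 10000/100 = 100
Step 4: 10 mL + 990 mL = 1000 mL total → factor 1000/10 = 100
Step 5: 5 mL brought to 10 mL → factor 10/5 = 2
Overall dilution factor = 5 × 5 × 100 × 100 × 2 = 5 × 10^5
Stock = 200 nM × 5 × 10^5 = 1.000 × 10^8 nM = 0.100 M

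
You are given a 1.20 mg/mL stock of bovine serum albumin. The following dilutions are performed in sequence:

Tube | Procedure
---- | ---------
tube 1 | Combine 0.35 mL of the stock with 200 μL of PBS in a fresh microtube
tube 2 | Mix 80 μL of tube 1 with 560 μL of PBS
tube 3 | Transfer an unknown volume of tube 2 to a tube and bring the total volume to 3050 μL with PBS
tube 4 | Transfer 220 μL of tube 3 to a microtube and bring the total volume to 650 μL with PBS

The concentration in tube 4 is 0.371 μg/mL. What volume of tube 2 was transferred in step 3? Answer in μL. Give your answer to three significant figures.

Step 1: 0.35 mL + 200 μL = 0.55 mL total → factor 0.55/0.35 = 1.5714
Step 2: 80 μL + 560 μL = 640 μL total → factor 640/80 = 8
Step 3: v brought to 3050 μL → factor = 3050 μL/v
Step 4: 220 μL brought to 650 μL → factor 650/220 = 2.9545
Product of known-step factors = 37.143
Overall factor = 1.20 mg/mL / (0.371 μg/mL) = 3234.5
Step-3 factor = 3234.5 / 37.143 = 87.083
v = 3050 μL / 87.083 = 35.0 μL

35.0 μL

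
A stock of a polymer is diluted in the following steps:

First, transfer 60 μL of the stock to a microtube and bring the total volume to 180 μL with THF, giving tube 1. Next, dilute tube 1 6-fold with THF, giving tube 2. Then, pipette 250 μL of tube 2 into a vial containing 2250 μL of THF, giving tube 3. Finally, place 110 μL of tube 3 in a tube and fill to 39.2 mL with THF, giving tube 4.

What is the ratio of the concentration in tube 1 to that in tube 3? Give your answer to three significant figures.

60.0

Step 1: 60 μL brought to 180 μL → factor 180/60 = 3
Step 2: 6-fold → factor 6
Step 3: 250 μL + 2250 μL = 2500 μL total → factor 2500/250 = 10
Dilution factor to tube 1 = 3; to tube 3 = 180
[tube 1]/[tube 3] = (factor to tube 3)/(factor to tube 1) = 180/3 = 60.0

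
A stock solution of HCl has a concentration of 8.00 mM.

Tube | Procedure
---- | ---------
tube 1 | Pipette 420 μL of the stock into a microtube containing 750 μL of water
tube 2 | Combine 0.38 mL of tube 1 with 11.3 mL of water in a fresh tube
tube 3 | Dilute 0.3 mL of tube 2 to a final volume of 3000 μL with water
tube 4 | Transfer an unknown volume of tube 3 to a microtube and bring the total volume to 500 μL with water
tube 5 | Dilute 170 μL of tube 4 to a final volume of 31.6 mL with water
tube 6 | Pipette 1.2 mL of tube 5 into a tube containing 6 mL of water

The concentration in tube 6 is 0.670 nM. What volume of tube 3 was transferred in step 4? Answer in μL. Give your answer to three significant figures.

Step 1: 420 μL + 750 μL = 1170 μL total → factor 1170/420 = 2.7857
Step 2: 0.38 mL + 11.3 mL = 11.68 mL total → factor 11.68/0.38 = 30.737
Step 3: 0.3 mL brought to 3000 μL → factor 3/0.3 = 10
Step 4: v brought to 500 μL → factor = 500 μL/v
Step 5: 170 μL brought to 31.6 mL → factor 31600/170 = 185.88
Step 6: 1.2 mL + 6 mL = 7.2 mL total → factor 7.2/1.2 = 6
Product of known-step factors = 9.5496 × 10^5
Overall factor = 8.00 mM / (0.670 nM) = 1.194 × 10^7
Step-4 factor = 1.194 × 10^7 / 9.5496 × 10^5 = 12.503
v = 500 μL / 12.503 = 40.0 μL

40.0 μL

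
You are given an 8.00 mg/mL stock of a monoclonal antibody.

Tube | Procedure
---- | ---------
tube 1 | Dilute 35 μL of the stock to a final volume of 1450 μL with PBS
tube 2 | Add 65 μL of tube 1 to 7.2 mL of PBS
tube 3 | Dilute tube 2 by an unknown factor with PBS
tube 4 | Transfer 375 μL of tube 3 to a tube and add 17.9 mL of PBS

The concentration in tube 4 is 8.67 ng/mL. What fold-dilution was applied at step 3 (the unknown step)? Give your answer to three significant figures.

4.09-fold

Step 1: 35 μL brought to 1450 μL → factor 1450/35 = 41.429
Step 2: 65 μL + 7.2 mL = 7265 μL total → factor 7265/65 = 111.77
Step 3: unknown factor x
Step 4: 375 μL + 17.9 mL = 18275 μL total → factor 18275/375 = 48.733
Product of known-step factors = 2.2566 × 10^5
Overall factor = 8.00 mg/mL / (8.67 ng/mL) = 9.2272 × 10^5
x = 9.2272 × 10^5 / 2.2566 × 10^5 = 4.09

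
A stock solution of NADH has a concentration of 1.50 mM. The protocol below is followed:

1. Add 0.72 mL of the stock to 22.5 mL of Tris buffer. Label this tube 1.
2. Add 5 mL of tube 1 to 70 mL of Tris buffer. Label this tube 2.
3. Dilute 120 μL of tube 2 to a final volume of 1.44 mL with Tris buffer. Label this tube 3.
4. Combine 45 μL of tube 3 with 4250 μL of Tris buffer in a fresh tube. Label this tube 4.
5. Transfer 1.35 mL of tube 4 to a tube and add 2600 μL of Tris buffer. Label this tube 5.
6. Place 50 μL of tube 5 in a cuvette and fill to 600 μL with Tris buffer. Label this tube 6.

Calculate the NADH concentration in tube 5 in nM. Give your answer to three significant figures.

0.925 nM

Step 1: 0.72 mL + 22.5 mL = 23.22 mL total → factor 23.22/0.72 = 32.25
Step 2: 5 mL + 70 mL = 75 mL total → factor 75/5 = 15
Step 3: 120 μL brought to 1.44 mL → factor 1440/120 = 12
Step 4: 45 μL + 4250 μL = 4295 μL total → factor 4295/45 = 95.444
Step 5: 1.35 mL + 2600 μL = 3.95 mL total → factor 3.95/1.35 = 2.9259
Dilution factor through tube 5 = 32.25 × 15 × 12 × 95.444 × 2.9259 = 1.6211 × 10^6
[tube 5] = 1.50 mM / 1.6211 × 10^6 = 9.253 × 10^-7 mM = 0.925 nM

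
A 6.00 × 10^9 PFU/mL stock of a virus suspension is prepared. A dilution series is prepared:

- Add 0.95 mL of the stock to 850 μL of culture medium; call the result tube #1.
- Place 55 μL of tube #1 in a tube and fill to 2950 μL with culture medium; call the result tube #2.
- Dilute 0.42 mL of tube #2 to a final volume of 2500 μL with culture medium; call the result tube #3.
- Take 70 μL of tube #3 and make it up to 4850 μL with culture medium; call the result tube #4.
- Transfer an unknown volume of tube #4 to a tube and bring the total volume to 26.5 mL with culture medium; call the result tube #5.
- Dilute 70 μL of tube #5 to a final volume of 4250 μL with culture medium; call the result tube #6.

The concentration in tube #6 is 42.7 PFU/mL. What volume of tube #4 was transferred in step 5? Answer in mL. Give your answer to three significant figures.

0.480 mL

Step 1: 0.95 mL + 850 μL = 1.8 mL total → factor 1.8/0.95 = 1.8947
Step 2: 55 μL brought to 2950 μL → factor 2950/55 = 53.636
Step 3: 0.42 mL brought to 2500 μL → factor 2.5/0.42 = 5.9524
Step 4: 70 μL brought to 4850 μL → factor 4850/70 = 69.286
Step 5: v brought to 26.5 mL → factor = 26.5 mL/v
Step 6: 70 μL brought to 4250 μL → factor 4250/70 = 60.714
Product of known-step factors = 2.5447 × 10^6
Overall factor = 6.00 × 10^9 PFU/mL / (42.7 PFU/mL) = 1.4052 × 10^8
Step-5 factor = 1.4052 × 10^8 / 2.5447 × 10^6 = 55.219
v = 26.5 mL / 55.219 = 0.480 mL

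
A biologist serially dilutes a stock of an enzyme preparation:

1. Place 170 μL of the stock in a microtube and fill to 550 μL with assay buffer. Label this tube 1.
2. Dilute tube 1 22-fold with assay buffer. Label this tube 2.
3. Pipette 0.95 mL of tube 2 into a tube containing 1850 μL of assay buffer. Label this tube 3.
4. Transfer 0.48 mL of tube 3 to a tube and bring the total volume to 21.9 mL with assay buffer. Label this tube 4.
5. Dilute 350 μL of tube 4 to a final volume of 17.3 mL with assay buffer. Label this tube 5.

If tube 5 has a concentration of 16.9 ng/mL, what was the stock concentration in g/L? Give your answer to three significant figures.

8.00 g/L

Step 1: 170 μL brought to 550 μL → factor 550/170 = 3.2353
Step 2: 22-fold → factor 22
Step 3: 0.95 mL + 1850 μL = 2.8 mL total → factor 2.8/0.95 = 2.9474
Step 4: 0.48 mL brought to 21.9 mL → factor 21.9/0.48 = 45.625
Step 5: 350 μL brought to 17.3 mL → factor 17300/350 = 49.429
Overall dilution factor = 3.2353 × 22 × 2.9474 × 45.625 × 49.429 = 4.731 × 10^5
Stock = 16.9 ng/mL × 4.731 × 10^5 = 7.995 × 10^6 ng/mL = 8.00 g/L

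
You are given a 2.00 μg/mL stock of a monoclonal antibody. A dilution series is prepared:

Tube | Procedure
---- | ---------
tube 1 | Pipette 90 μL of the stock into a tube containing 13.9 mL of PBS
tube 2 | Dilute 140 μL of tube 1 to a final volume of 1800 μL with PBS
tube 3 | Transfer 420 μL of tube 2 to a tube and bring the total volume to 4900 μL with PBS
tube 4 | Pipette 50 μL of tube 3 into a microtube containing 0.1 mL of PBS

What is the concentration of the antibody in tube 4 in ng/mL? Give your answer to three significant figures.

0.0286 ng/mL

Step 1: 90 μL + 13.9 mL = 13990 μL total → factor 13990/90 = 155.44
Step 2: 140 μL brought to 1800 μL → factor 1800/140 = 12.857
Step 3: 420 μL brought to 4900 μL → factor 4900/420 = 11.667
Step 4: 50 μL + 0.1 mL = 150 μL total → factor 150/50 = 3
Overall dilution factor = 155.44 × 12.857 × 11.667 × 3 = 69950
Final = 2.00 μg/mL / 69950 = 2.859 × 10^-5 μg/mL = 0.0286 ng/mL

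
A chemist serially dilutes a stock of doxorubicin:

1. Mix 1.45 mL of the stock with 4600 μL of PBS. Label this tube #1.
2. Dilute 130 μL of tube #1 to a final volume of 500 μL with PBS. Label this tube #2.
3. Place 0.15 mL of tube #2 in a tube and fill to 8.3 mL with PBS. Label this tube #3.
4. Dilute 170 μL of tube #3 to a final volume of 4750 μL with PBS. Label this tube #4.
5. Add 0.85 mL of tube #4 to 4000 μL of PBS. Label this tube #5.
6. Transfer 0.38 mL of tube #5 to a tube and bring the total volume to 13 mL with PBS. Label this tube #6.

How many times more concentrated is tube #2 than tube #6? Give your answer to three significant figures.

Step 1: 1.45 mL + 4600 μL = 6.05 mL total → factor 6.05/1.45 = 4.1724
Step 2: 130 μL brought to 500 μL → factor 500/130 = 3.8462
Step 3: 0.15 mL brought to 8.3 mL → factor 8.3/0.15 = 55.333
Step 4: 170 μL brought to 4750 μL → factor 4750/170 = 27.941
Step 5: 0.85 mL + 4000 μL = 4.85 mL total → factor 4.85/0.85 = 5.7059
Step 6: 0.38 mL brought to 13 mL → factor 13/0.38 = 34.211
Dilution factor to tube #2 = 16.048; to tube #6 = 4.8432 × 10^6
[tube #2]/[tube #6] = (factor to tube #6)/(factor to tube #2) = 4.8432 × 10^6/16.048 = 3.02 × 10^5

3.02 × 10^5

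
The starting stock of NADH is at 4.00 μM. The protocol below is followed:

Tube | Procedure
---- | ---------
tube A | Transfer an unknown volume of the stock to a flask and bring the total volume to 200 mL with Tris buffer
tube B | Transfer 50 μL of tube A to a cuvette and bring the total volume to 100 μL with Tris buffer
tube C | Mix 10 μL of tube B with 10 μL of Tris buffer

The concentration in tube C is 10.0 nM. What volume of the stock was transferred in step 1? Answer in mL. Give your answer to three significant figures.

2.00 mL

Step 1: v brought to 200 mL → factor = 200 mL/v
Step 2: 50 μL brought to 100 μL → factor 100/50 = 2
Step 3: 10 μL + 10 μL = 20 μL total → factor 20/10 = 2
Product of known-step factors = 4
Overall factor = 4.00 μM / (10.0 nM) = 400
Step-1 factor = 400 / 4 = 100
v = 200 mL / 100 = 2.00 mL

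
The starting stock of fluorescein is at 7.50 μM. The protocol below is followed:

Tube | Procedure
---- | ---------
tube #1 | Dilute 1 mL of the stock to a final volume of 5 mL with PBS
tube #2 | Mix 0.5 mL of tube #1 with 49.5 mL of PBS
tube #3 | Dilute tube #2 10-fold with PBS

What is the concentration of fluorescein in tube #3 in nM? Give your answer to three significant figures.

1.50 nM

Step 1: 1 mL brought to 5 mL → factor 5/1 = 5
Step 2: 0.5 mL + 49.5 mL = 50 mL total → factor 50/0.5 = 100
Step 3: 10-fold → factor 10
Overall dilution factor = 5 × 100 × 10 = 5000
Final = 7.50 μM / 5000 = 0.001500 μM = 1.50 nM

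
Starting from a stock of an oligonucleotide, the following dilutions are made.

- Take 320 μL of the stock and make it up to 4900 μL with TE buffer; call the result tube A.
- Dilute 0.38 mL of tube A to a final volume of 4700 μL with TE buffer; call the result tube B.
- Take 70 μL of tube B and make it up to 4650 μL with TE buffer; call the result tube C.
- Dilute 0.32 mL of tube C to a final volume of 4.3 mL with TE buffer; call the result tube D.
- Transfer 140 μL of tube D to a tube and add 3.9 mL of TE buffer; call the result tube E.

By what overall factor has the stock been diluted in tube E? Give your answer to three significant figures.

Step 1: 320 μL brought to 4900 μL → factor 4900/320 = 15.312
Step 2: 0.38 mL brought to 4700 μL → factor 4.7/0.38 = 12.368
Step 3: 70 μL brought to 4650 μL → factor 4650/70 = 66.429
Step 4: 0.32 mL brought to 4.3 mL → factor 4.3/0.32 = 13.438
Step 5: 140 μL + 3.9 mL = 4040 μL total → factor 4040/140 = 28.857
Overall dilution factor = 15.312 × 12.368 × 66.429 × 13.438 × 28.857 = 4.8785 × 10^6

4.88 × 10^6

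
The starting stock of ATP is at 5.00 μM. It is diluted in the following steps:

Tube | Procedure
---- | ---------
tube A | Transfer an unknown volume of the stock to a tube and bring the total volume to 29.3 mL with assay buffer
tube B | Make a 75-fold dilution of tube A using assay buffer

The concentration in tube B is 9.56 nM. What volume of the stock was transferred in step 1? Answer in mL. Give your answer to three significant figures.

Step 1: v brought to 29.3 mL → factor = 29.3 mL/v
Step 2: 75-fold → factor 75
Product of known-step factors = 75
Overall factor = 5.00 μM / (9.56 nM) = 523.01
Step-1 factor = 523.01 / 75 = 6.9735
v = 29.3 mL / 6.9735 = 4.20 mL

4.20 mL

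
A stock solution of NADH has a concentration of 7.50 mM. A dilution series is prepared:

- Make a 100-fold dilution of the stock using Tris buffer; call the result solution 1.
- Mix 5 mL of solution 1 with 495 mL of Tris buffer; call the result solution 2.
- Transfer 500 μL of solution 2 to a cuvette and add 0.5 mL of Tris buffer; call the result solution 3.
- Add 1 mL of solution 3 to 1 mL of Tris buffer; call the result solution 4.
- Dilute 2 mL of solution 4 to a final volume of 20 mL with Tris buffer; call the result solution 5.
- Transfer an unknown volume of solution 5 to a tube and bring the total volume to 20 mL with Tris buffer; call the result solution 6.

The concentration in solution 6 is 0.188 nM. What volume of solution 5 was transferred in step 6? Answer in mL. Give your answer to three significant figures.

Step 1: 100-fold → factor 100
Step 2: 5 mL + 495 mL = 500 mL total → factor 500/5 = 100
Step 3: 500 μL + 0.5 mL = 1000 μL total → factor 1000/500 = 2
Step 4: 1 mL + 1 mL = 2 mL total → factor 2/1 = 2
Step 5: 2 mL brought to 20 mL → factor 20/2 = 10
Step 6: v brought to 20 mL → factor = 20 mL/v
Product of known-step factors = 4 × 10^5
Overall factor = 7.50 mM / (0.188 nM) = 3.9894 × 10^7
Step-6 factor = 3.9894 × 10^7 / 4 × 10^5 = 99.734
v = 20 mL / 99.734 = 0.201 mL

0.201 mL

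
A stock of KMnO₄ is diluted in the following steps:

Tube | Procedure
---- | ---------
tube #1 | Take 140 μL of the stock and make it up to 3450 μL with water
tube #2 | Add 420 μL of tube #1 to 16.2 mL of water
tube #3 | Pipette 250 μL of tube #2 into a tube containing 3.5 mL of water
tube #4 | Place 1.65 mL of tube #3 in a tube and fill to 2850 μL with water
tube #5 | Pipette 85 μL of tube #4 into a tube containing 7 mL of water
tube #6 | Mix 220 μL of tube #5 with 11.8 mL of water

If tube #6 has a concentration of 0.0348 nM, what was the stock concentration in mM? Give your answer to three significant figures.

4.00 mM

Step 1: 140 μL brought to 3450 μL → factor 3450/140 = 24.643
Step 2: 420 μL + 16.2 mL = 16620 μL total → factor 16620/420 = 39.571
Step 3: 250 μL + 3.5 mL = 3750 μL total → factor 3750/250 = 15
Step 4: 1.65 mL brought to 2850 μL → factor 2.85/1.65 = 1.7273
Step 5: 85 μL + 7 mL = 7085 μL total → factor 7085/85 = 83.353
Step 6: 220 μL + 11.8 mL = 12020 μL total → factor 12020/220 = 54.636
Overall dilution factor = 24.643 × 39.571 × 15 × 1.7273 × 83.353 × 54.636 = 1.1506 × 10^8
Stock = 0.0348 nM × 1.1506 × 10^8 = 4.004 × 10^6 nM = 4.00 mM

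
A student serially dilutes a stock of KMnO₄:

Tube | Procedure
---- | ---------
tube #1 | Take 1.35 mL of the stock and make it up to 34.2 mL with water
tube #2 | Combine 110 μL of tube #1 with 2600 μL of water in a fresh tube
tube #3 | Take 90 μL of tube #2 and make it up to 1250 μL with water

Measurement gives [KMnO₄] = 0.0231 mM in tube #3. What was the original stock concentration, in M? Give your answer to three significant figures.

0.200 M

Step 1: 1.35 mL brought to 34.2 mL → factor 34.2/1.35 = 25.333
Step 2: 110 μL + 2600 μL = 2710 μL total → factor 2710/110 = 24.636
Step 3: 90 μL brought to 1250 μL → factor 1250/90 = 13.889
Overall dilution factor = 25.333 × 24.636 × 13.889 = 8668.4
Stock = 0.0231 mM × 8668.4 = 200.2 mM = 0.200 M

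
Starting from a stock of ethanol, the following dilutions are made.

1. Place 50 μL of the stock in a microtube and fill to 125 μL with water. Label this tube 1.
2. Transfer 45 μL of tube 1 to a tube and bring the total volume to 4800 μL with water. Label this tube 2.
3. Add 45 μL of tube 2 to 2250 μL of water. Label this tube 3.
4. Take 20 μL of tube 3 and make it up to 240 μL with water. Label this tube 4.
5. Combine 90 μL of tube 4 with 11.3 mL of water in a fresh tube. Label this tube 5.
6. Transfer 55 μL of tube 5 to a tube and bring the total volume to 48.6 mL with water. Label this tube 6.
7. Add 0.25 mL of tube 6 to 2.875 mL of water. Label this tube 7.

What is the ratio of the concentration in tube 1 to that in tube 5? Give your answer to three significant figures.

8.26 × 10^6

Step 1: 50 μL brought to 125 μL → factor 125/50 = 2.5
Step 2: 45 μL brought to 4800 μL → factor 4800/45 = 106.67
Step 3: 45 μL + 2250 μL = 2295 μL total → factor 2295/45 = 51
Step 4: 20 μL brought to 240 μL → factor 240/20 = 12
Step 5: 90 μL + 11.3 mL = 11390 μL total → factor 11390/90 = 126.56
Dilution factor to tube 1 = 2.5; to tube 5 = 2.0654 × 10^7
[tube 1]/[tube 5] = (factor to tube 5)/(factor to tube 1) = 2.0654 × 10^7/2.5 = 8.26 × 10^6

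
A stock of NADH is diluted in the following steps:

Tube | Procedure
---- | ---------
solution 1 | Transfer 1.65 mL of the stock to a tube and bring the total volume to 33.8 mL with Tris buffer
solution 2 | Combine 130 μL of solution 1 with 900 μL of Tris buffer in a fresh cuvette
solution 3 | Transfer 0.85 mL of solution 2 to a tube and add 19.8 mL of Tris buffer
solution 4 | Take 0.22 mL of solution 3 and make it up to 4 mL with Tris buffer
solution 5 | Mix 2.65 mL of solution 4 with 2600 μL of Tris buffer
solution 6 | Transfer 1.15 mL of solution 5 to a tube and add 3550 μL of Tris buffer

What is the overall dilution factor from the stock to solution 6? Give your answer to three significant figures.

Step 1: 1.65 mL brought to 33.8 mL → factor 33.8/1.65 = 20.485
Step 2: 130 μL + 900 μL = 1030 μL total → factor 1030/130 = 7.9231
Step 3: 0.85 mL + 19.8 mL = 20.65 mL total → factor 20.65/0.85 = 24.294
Step 4: 0.22 mL brought to 4 mL → factor 4/0.22 = 18.182
Step 5: 2.65 mL + 2600 μL = 5.25 mL total → factor 5.25/2.65 = 1.9811
Step 6: 1.15 mL + 3550 μL = 4.7 mL total → factor 4.7/1.15 = 4.087
Overall dilution factor = 20.485 × 7.9231 × 24.294 × 18.182 × 1.9811 × 4.087 = 5.8047 × 10^5

5.80 × 10^5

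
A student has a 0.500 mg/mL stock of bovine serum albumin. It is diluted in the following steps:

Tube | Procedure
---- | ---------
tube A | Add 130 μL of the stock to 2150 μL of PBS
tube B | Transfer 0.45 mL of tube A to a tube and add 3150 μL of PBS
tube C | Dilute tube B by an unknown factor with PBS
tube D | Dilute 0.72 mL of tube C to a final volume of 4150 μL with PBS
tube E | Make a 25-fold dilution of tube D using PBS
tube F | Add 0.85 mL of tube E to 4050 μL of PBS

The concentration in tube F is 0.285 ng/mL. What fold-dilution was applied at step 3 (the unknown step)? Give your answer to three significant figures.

Step 1: 130 μL + 2150 μL = 2280 μL total → factor 2280/130 = 17.538
Step 2: 0.45 mL + 3150 μL = 3.6 mL total → factor 3.6/0.45 = 8
Step 3: unknown factor x
Step 4: 0.72 mL brought to 4150 μL → factor 4.15/0.72 = 5.7639
Step 5: 25-fold → factor 25
Step 6: 0.85 mL + 4050 μL = 4.9 mL total → factor 4.9/0.85 = 5.7647
Product of known-step factors = 1.1655 × 10^5
Overall factor = 0.500 mg/mL / (0.285 ng/mL) = 1.7544 × 10^6
x = 1.7544 × 10^6 / 1.1655 × 10^5 = 15.1

15.1-fold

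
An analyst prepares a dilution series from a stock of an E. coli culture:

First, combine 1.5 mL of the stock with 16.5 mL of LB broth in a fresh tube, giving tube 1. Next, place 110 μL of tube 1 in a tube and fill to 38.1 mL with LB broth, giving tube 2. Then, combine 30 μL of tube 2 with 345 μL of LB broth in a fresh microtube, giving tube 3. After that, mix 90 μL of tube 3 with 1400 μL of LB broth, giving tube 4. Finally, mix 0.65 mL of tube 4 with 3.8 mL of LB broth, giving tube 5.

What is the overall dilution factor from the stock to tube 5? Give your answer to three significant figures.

5.89 × 10^6

Step 1: 1.5 mL + 16.5 mL = 18 mL total → factor 18/1.5 = 12
Step 2: 110 μL brought to 38.1 mL → factor 38100/110 = 346.36
Step 3: 30 μL + 345 μL = 375 μL total → factor 375/30 = 12.5
Step 4: 90 μL + 1400 μL = 1490 μL total → factor 1490/90 = 16.556
Step 5: 0.65 mL + 3.8 mL = 4.45 mL total → factor 4.45/0.65 = 6.8462
Overall dilution factor = 12 × 346.36 × 12.5 × 16.556 × 6.8462 = 5.8886 × 10^6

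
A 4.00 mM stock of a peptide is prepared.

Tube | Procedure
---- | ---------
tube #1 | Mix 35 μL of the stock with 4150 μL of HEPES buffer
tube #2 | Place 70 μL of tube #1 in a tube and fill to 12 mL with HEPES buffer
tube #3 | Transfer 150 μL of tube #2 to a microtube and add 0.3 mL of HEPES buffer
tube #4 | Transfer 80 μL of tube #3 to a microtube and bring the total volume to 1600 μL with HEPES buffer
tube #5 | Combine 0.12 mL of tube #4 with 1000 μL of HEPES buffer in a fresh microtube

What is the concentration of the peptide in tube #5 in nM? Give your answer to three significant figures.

0.348 nM

Step 1: 35 μL + 4150 μL = 4185 μL total → factor 4185/35 = 119.57
Step 2: 70 μL brought to 12 mL → factor 12000/70 = 171.43
Step 3: 150 μL + 0.3 mL = 450 μL total → factor 450/150 = 3
Step 4: 80 μL brought to 1600 μL → factor 1600/80 = 20
Step 5: 0.12 mL + 1000 μL = 1.12 mL total → factor 1.12/0.12 = 9.3333
Overall dilution factor = 119.57 × 171.43 × 3 × 20 × 9.3333 = 1.1479 × 10^7
Final = 4.00 mM / 1.1479 × 10^7 = 3.485 × 10^-7 mM = 0.348 nM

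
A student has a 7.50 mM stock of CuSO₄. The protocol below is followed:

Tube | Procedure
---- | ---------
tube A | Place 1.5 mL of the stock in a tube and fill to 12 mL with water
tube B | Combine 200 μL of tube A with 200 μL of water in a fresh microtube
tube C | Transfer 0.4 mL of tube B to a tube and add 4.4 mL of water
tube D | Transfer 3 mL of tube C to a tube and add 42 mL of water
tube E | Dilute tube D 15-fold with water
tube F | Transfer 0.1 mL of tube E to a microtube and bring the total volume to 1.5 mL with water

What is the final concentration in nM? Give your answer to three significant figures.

Step 1: 1.5 mL brought to 12 mL → factor 12/1.5 = 8
Step 2: 200 μL + 200 μL = 400 μL total → factor 400/200 = 2
Step 3: 0.4 mL + 4.4 mL = 4.8 mL total → factor 4.8/0.4 = 12
Step 4: 3 mL + 42 mL = 45 mL total → factor 45/3 = 15
Step 5: 15-fold → factor 15
Step 6: 0.1 mL brought to 1.5 mL → factor 1.5/0.1 = 15
Overall dilution factor = 8 × 2 × 12 × 15 × 15 × 15 = 6.48 × 10^5
Final = 7.50 mM / 6.48 × 10^5 = 1.157 × 10^-5 mM = 11.6 nM

11.6 nM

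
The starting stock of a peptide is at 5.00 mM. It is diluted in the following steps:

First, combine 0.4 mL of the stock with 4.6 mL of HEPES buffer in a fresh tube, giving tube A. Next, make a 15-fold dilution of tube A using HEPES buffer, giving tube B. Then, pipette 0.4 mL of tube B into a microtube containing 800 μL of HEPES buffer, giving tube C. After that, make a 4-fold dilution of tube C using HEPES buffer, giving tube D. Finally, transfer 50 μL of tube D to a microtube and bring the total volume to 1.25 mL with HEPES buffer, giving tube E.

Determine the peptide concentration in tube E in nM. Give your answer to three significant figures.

88.9 nM

Step 1: 0.4 mL + 4.6 mL = 5 mL total → factor 5/0.4 = 12.5
Step 2: 15-fold → factor 15
Step 3: 0.4 mL + 800 μL = 1.2 mL total → factor 1.2/0.4 = 3
Step 4: 4-fold → factor 4
Step 5: 50 μL brought to 1.25 mL → factor 1250/50 = 25
Overall dilution factor = 12.5 × 15 × 3 × 4 × 25 = 56250
Final = 5.00 mM / 56250 = 8.889 × 10^-5 mM = 88.9 nM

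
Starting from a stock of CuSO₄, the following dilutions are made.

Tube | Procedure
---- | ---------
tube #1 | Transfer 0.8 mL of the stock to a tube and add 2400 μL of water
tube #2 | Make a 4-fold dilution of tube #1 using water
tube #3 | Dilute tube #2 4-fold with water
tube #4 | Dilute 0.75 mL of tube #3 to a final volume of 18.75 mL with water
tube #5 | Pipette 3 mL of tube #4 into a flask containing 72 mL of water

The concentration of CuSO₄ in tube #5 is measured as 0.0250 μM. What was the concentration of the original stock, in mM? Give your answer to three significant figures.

Step 1: 0.8 mL + 2400 μL = 3.2 mL total → factor 3.2/0.8 = 4
Step 2: 4-fold → factor 4
Step 3: 4-fold → factor 4
Step 4: 0.75 mL brought to 18.75 mL → factor 18.75/0.75 = 25
Step 5: 3 mL + 72 mL = 75 mL total → factor 75/3 = 25
Overall dilution factor = 4 × 4 × 4 × 25 × 25 = 40000
Stock = 0.0250 μM × 40000 = 1000 μM = 1.00 mM

1.00 mM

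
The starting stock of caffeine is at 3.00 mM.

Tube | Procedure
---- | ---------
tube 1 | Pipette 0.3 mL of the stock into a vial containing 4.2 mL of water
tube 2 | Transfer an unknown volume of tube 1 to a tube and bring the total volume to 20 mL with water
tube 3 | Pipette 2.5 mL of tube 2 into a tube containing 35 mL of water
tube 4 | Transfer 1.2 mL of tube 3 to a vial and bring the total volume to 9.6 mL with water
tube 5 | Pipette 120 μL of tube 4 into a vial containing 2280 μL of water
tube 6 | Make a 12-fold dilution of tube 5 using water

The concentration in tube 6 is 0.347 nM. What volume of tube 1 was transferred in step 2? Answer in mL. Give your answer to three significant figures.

Step 1: 0.3 mL + 4.2 mL = 4.5 mL total → factor 4.5/0.3 = 15
Step 2: v brought to 20 mL → factor = 20 mL/v
Step 3: 2.5 mL + 35 mL = 37.5 mL total → factor 37.5/2.5 = 15
Step 4: 1.2 mL brought to 9.6 mL → factor 9.6/1.2 = 8
Step 5: 120 μL + 2280 μL = 2400 μL total → factor 2400/120 = 20
Step 6: 12-fold → factor 12
Product of known-step factors = 4.32 × 10^5
Overall factor = 3.00 mM / (0.347 nM) = 8.6455 × 10^6
Step-2 factor = 8.6455 × 10^6 / 4.32 × 10^5 = 20.013
v = 20 mL / 20.013 = 0.999 mL

0.999 mL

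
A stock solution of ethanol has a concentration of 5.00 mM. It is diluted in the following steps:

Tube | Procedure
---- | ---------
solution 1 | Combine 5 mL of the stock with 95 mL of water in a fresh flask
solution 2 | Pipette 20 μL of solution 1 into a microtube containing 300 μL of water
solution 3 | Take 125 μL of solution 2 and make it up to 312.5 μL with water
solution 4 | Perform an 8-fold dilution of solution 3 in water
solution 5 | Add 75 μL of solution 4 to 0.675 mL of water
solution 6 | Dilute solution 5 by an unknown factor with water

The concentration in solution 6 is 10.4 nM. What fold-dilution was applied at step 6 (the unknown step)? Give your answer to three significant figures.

7.51-fold

Step 1: 5 mL + 95 mL = 100 mL total → factor 100/5 = 20
Step 2: 20 μL + 300 μL = 320 μL total → factor 320/20 = 16
Step 3: 125 μL brought to 312.5 μL → factor 312.5/125 = 2.5
Step 4: 8-fold → factor 8
Step 5: 75 μL + 0.675 mL = 750 μL total → factor 750/75 = 10
Step 6: unknown factor x
Product of known-step factors = 64000
Overall factor = 5.00 mM / (10.4 nM) = 4.8077 × 10^5
x = 4.8077 × 10^5 / 64000 = 7.51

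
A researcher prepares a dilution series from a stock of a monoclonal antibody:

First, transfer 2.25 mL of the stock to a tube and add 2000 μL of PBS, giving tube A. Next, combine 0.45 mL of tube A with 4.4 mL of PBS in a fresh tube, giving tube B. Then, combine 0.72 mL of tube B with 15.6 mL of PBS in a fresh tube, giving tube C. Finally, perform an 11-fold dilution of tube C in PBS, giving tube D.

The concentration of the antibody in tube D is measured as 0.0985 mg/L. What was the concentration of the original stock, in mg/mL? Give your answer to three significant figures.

Step 1: 2.25 mL + 2000 μL = 4.25 mL total → factor 4.25/2.25 = 1.8889
Step 2: 0.45 mL + 4.4 mL = 4.85 mL total → factor 4.85/0.45 = 10.778
Step 3: 0.72 mL + 15.6 mL = 16.32 mL total → factor 16.32/0.72 = 22.667
Step 4: 11-fold → factor 11
Overall dilution factor = 1.8889 × 10.778 × 22.667 × 11 = 5075.9
Stock = 0.0985 mg/L × 5075.9 = 500.0 mg/L = 0.500 mg/mL

0.500 mg/mL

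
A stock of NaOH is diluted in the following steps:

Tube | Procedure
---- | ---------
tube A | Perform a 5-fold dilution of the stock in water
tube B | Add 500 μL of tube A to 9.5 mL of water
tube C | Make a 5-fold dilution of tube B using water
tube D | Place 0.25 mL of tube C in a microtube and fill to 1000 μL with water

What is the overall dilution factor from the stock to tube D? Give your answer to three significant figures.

2.00 × 10^3

Step 1: 5-fold → factor 5
Step 2: 500 μL + 9.5 mL = 10000 μL total → factor 10000/500 = 20
Step 3: 5-fold → factor 5
Step 4: 0.25 mL brought to 1000 μL → factor 1/0.25 = 4
Overall dilution factor = 5 × 20 × 5 × 4 = 2000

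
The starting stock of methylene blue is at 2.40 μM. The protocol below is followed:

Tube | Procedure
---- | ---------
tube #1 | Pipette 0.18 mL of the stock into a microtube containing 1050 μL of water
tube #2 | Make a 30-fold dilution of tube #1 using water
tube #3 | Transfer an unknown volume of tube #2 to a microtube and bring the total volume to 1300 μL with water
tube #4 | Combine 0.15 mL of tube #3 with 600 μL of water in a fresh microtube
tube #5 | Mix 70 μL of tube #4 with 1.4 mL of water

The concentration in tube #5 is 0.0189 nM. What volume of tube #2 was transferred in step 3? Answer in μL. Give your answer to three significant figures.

220 μL

Step 1: 0.18 mL + 1050 μL = 1.23 mL total → factor 1.23/0.18 = 6.8333
Step 2: 30-fold → factor 30
Step 3: v brought to 1300 μL → factor = 1300 μL/v
Step 4: 0.15 mL + 600 μL = 0.75 mL total → factor 0.75/0.15 = 5
Step 5: 70 μL + 1.4 mL = 1470 μL total → factor 1470/70 = 21
Product of known-step factors = 21525
Overall factor = 2.40 μM / (0.0189 nM) = 1.2698 × 10^5
Step-3 factor = 1.2698 × 10^5 / 21525 = 5.8994
v = 1300 μL / 5.8994 = 220 μL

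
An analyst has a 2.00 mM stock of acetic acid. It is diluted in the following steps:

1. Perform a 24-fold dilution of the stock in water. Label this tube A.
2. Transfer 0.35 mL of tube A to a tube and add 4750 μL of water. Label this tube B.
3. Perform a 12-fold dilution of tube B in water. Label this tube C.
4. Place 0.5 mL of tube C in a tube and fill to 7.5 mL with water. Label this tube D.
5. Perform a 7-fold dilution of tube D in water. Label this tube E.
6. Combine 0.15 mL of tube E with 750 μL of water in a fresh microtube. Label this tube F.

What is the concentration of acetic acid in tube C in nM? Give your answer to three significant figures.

Step 1: 24-fold → factor 24
Step 2: 0.35 mL + 4750 μL = 5.1 mL total → factor 5.1/0.35 = 14.571
Step 3: 12-fold → factor 12
Dilution factor through tube C = 24 × 14.571 × 12 = 4196.6
[tube C] = 2.00 mM / 4196.6 = 0.0004766 mM = 477 nM

477 nM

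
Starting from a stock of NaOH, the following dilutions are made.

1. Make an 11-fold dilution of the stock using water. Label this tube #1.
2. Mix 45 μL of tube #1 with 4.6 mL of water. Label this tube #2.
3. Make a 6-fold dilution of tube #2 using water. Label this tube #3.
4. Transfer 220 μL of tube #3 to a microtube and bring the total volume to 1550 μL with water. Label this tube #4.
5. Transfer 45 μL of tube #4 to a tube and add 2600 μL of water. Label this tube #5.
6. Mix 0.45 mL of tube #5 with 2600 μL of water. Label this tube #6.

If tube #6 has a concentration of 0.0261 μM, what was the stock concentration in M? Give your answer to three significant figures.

Step 1: 11-fold → factor 11
Step 2: 45 μL + 4.6 mL = 4645 μL total → factor 4645/45 = 103.22
Step 3: 6-fold → factor 6
Step 4: 220 μL brought to 1550 μL → factor 1550/220 = 7.0455
Step 5: 45 μL + 2600 μL = 2645 μL total → factor 2645/45 = 58.778
Step 6: 0.45 mL + 2600 μL = 3.05 mL total → factor 3.05/0.45 = 6.7778
Overall dilution factor = 11 × 103.22 × 6 × 7.0455 × 58.778 × 6.7778 = 1.9122 × 10^7
Stock = 0.0261 μM × 1.9122 × 10^7 = 4.991 × 10^5 μM = 0.499 M

0.499 M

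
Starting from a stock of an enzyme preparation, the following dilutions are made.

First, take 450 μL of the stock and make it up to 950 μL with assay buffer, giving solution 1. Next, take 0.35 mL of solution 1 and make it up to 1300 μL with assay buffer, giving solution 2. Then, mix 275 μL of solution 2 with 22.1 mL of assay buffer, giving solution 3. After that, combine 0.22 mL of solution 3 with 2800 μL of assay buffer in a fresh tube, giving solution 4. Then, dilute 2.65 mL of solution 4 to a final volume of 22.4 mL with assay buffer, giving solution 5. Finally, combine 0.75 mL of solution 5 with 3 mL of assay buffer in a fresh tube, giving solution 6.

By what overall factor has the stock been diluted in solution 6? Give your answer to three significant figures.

3.70 × 10^5

Step 1: 450 μL brought to 950 μL → factor 950/450 = 2.1111
Step 2: 0.35 mL brought to 1300 μL → factor 1.3/0.35 = 3.7143
Step 3: 275 μL + 22.1 mL = 22375 μL total → factor 22375/275 = 81.364
Step 4: 0.22 mL + 2800 μL = 3.02 mL total → factor 3.02/0.22 = 13.727
Step 5: 2.65 mL brought to 22.4 mL → factor 22.4/2.65 = 8.4528
Step 6: 0.75 mL + 3 mL = 3.75 mL total → factor 3.75/0.75 = 5
Overall dilution factor = 2.1111 × 3.7143 × 81.364 × 13.727 × 8.4528 × 5 = 3.7015 × 10^5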